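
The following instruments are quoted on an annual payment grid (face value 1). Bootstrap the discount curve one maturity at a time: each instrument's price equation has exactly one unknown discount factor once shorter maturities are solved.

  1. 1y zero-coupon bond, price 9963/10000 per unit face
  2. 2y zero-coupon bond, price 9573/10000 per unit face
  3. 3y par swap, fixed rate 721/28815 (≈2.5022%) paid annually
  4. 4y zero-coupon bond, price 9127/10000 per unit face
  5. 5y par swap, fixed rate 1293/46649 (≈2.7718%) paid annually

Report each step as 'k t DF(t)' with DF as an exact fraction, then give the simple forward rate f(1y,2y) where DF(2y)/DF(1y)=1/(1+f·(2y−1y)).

step 1 [1y] zero: DF = P = 9963/10000 ≈ 0.996300
step 2 [2y] zero: DF = P = 9573/10000 ≈ 0.957300
step 3 [3y] swap r/1=721/28815: DF=(1 − 721/28815·(0.996300+0.957300))/(1+721/28815) = 9279/10000 ≈ 0.927900
step 4 [4y] zero: DF = P = 9127/10000 ≈ 0.912700
step 5 [5y] swap r/1=1293/46649: DF=(1 − 1293/46649·(0.996300+0.957300+0.927900+0.912700))/(1+1293/46649) = 8707/10000 ≈ 0.870700

1 1 9963/10000
2 2 9573/10000
3 3 9279/10000
4 4 9127/10000
5 5 8707/10000
f(1y,2y) = ((9963/10000)/(9573/10000) − 1)/(1) = 130/3191 ≈ 4.0740%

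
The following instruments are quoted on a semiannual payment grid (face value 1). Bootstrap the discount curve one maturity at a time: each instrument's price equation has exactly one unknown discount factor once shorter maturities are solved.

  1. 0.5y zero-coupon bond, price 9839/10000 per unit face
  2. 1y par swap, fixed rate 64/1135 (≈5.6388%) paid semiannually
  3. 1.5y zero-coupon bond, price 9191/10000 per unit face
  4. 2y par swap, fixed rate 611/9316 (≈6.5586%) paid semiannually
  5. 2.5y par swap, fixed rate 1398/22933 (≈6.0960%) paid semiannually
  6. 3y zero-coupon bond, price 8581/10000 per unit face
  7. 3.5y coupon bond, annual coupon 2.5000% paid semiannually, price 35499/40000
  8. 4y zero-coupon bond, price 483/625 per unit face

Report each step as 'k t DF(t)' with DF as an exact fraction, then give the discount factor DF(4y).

step 1 [0.5y] zero: DF = P = 9839/10000 ≈ 0.983900
step 2 [1y] swap r/2=32/1135: DF=(1 − 32/1135·(0.983900))/(1+32/1135) = 591/625 ≈ 0.945600
step 3 [1.5y] zero: DF = P = 9191/10000 ≈ 0.919100
step 4 [2y] swap r/2=611/18632: DF=(1 − 611/18632·(0.983900+0.945600+0.919100))/(1+611/18632) = 4389/5000 ≈ 0.877800
step 5 [2.5y] swap r/2=699/22933: DF=(1 − 699/22933·(0.983900+0.945600+0.919100+0.877800))/(1+699/22933) = 4301/5000 ≈ 0.860200
step 6 [3y] zero: DF = P = 8581/10000 ≈ 0.858100
step 7 [3.5y] bond c/2=1/80: DF=(35499/40000 − 1/80·(0.983900+0.945600+0.919100+0.877800+0.860200+0.858100))/(1+1/80) = 8093/10000 ≈ 0.809300
step 8 [4y] zero: DF = P = 483/625 ≈ 0.772800

1 1/2 9839/10000
2 1 591/625
3 3/2 9191/10000
4 2 4389/5000
5 5/2 4301/5000
6 3 8581/10000
7 7/2 8093/10000
8 4 483/625
DF(4y) = 483/625 ≈ 0.772800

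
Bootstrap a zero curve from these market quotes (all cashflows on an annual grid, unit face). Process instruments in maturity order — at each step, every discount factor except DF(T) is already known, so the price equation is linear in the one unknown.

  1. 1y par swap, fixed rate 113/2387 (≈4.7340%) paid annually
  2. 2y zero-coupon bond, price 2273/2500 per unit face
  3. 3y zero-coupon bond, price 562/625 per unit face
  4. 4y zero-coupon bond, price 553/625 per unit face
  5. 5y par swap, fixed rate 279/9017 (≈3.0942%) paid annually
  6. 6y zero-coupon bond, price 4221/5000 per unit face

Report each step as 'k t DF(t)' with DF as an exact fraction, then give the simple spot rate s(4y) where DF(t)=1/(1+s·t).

step 1 [1y] swap r/1=113/2387: DF=(1 − 113/2387·(0))/(1+113/2387) = 2387/2500 ≈ 0.954800
step 2 [2y] zero: DF = P = 2273/2500 ≈ 0.909200
step 3 [3y] zero: DF = P = 562/625 ≈ 0.899200
step 4 [4y] zero: DF = P = 553/625 ≈ 0.884800
step 5 [5y] swap r/1=279/9017: DF=(1 − 279/9017·(0.954800+0.909200+0.899200+0.884800))/(1+279/9017) = 1721/2000 ≈ 0.860500
step 6 [6y] zero: DF = P = 4221/5000 ≈ 0.844200

1 1 2387/2500
2 2 2273/2500
3 3 562/625
4 4 553/625
5 5 1721/2000
6 6 4221/5000
s(4y) = (1/(553/625) − 1)/(4) = 18/553 ≈ 3.2550%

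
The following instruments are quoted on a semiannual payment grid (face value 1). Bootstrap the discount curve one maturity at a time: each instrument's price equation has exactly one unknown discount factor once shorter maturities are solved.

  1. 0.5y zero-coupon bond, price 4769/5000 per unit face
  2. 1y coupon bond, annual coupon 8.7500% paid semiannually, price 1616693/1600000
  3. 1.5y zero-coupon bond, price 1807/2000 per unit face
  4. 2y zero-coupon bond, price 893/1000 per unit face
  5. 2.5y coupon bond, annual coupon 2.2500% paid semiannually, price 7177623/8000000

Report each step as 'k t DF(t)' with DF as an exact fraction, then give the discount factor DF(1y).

1 1/2 4769/5000
2 1 9281/10000
3 3/2 1807/2000
4 2 893/1000
5 5/2 8463/10000
DF(1y) = 9281/10000 ≈ 0.928100

step 1 [0.5y] zero: DF = P = 4769/5000 ≈ 0.953800
step 2 [1y] bond c/2=7/160: DF=(1616693/1600000 − 7/160·(0.953800))/(1+7/160) = 9281/10000 ≈ 0.928100
step 3 [1.5y] zero: DF = P = 1807/2000 ≈ 0.903500
step 4 [2y] zero: DF = P = 893/1000 ≈ 0.893000
step 5 [2.5y] bond c/2=9/800: DF=(7177623/8000000 − 9/800·(0.953800+0.928100+0.903500+0.893000))/(1+9/800) = 8463/10000 ≈ 0.846300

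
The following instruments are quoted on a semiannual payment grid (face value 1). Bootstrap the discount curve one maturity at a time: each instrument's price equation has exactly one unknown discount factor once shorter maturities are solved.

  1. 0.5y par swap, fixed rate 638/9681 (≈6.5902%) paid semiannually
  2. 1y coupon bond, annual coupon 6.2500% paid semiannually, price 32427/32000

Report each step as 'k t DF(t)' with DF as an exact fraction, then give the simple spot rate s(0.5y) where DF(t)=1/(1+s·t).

step 1 [0.5y] swap r/2=319/9681: DF=(1 − 319/9681·(0))/(1+319/9681) = 9681/10000 ≈ 0.968100
step 2 [1y] bond c/2=1/32: DF=(32427/32000 − 1/32·(0.968100))/(1+1/32) = 9533/10000 ≈ 0.953300

1 1/2 9681/10000
2 1 9533/10000
s(0.5y) = (1/(9681/10000) − 1)/(1/2) = 638/9681 ≈ 6.5902%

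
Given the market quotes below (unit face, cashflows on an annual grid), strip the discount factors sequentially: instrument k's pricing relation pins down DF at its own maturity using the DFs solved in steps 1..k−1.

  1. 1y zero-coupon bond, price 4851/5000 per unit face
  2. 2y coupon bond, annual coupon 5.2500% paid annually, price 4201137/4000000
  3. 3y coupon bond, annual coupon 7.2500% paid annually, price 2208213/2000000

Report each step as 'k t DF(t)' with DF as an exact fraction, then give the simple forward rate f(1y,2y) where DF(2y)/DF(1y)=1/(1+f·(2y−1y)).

1 1 4851/5000
2 2 1899/2000
3 3 8997/10000
f(1y,2y) = ((4851/5000)/(1899/2000) − 1)/(1) = 23/1055 ≈ 2.1801%

step 1 [1y] zero: DF = P = 4851/5000 ≈ 0.970200
step 2 [2y] bond c/1=21/400: DF=(4201137/4000000 − 21/400·(0.970200))/(1+21/400) = 1899/2000 ≈ 0.949500
step 3 [3y] bond c/1=29/400: DF=(2208213/2000000 − 29/400·(0.970200+0.949500))/(1+29/400) = 8997/10000 ≈ 0.899700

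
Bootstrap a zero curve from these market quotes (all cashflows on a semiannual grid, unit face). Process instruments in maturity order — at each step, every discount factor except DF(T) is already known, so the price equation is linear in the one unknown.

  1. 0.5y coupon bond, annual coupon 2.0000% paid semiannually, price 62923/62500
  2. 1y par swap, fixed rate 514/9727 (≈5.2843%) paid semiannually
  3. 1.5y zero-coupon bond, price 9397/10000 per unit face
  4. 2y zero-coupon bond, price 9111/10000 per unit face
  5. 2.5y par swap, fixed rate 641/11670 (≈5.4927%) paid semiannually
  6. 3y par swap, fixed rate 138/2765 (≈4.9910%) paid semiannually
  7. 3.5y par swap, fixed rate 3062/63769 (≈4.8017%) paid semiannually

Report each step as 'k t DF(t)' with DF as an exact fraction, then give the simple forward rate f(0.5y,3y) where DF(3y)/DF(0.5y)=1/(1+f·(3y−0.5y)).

step 1 [0.5y] bond c/2=1/100: DF=(62923/62500 − 1/100·(0))/(1+1/100) = 623/625 ≈ 0.996800
step 2 [1y] swap r/2=257/9727: DF=(1 − 257/9727·(0.996800))/(1+257/9727) = 4743/5000 ≈ 0.948600
step 3 [1.5y] zero: DF = P = 9397/10000 ≈ 0.939700
step 4 [2y] zero: DF = P = 9111/10000 ≈ 0.911100
step 5 [2.5y] swap r/2=641/23340: DF=(1 − 641/23340·(0.996800+0.948600+0.939700+0.911100))/(1+641/23340) = 4359/5000 ≈ 0.871800
step 6 [3y] swap r/2=69/2765: DF=(1 − 69/2765·(0.996800+0.948600+0.939700+0.911100+0.871800))/(1+69/2765) = 431/500 ≈ 0.862000
step 7 [3.5y] swap r/2=1531/63769: DF=(1 − 1531/63769·(0.996800+0.948600+0.939700+0.911100+0.871800+0.862000))/(1+1531/63769) = 8469/10000 ≈ 0.846900

1 1/2 623/625
2 1 4743/5000
3 3/2 9397/10000
4 2 9111/10000
5 5/2 4359/5000
6 3 431/500
7 7/2 8469/10000
f(0.5y,3y) = ((623/625)/(431/500) − 1)/(5/2) = 674/10775 ≈ 6.2552%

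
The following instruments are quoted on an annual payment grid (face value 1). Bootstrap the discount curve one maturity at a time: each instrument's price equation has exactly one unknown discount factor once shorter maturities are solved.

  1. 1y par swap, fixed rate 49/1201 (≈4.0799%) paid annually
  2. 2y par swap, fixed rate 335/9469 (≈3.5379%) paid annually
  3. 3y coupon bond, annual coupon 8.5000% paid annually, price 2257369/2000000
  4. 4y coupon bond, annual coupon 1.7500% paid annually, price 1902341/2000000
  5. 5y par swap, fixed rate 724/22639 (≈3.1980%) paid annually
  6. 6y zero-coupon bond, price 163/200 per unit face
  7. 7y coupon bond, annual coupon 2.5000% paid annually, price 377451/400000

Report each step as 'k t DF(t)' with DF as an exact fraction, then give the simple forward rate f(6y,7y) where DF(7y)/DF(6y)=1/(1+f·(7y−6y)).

1 1 1201/1250
2 2 933/1000
3 3 8919/10000
4 4 8869/10000
5 5 1069/1250
6 6 163/200
7 7 7903/10000
f(6y,7y) = ((163/200)/(7903/10000) − 1)/(1) = 247/7903 ≈ 3.1254%

step 1 [1y] swap r/1=49/1201: DF=(1 − 49/1201·(0))/(1+49/1201) = 1201/1250 ≈ 0.960800
step 2 [2y] swap r/1=335/9469: DF=(1 − 335/9469·(0.960800))/(1+335/9469) = 933/1000 ≈ 0.933000
step 3 [3y] bond c/1=17/200: DF=(2257369/2000000 − 17/200·(0.960800+0.933000))/(1+17/200) = 8919/10000 ≈ 0.891900
step 4 [4y] bond c/1=7/400: DF=(1902341/2000000 − 7/400·(0.960800+0.933000+0.891900))/(1+7/400) = 8869/10000 ≈ 0.886900
step 5 [5y] swap r/1=724/22639: DF=(1 − 724/22639·(0.960800+0.933000+0.891900+0.886900))/(1+724/22639) = 1069/1250 ≈ 0.855200
step 6 [6y] zero: DF = P = 163/200 ≈ 0.815000
step 7 [7y] bond c/1=1/40: DF=(377451/400000 − 1/40·(0.960800+0.933000+0.891900+0.886900+0.855200+0.815000))/(1+1/40) = 7903/10000 ≈ 0.790300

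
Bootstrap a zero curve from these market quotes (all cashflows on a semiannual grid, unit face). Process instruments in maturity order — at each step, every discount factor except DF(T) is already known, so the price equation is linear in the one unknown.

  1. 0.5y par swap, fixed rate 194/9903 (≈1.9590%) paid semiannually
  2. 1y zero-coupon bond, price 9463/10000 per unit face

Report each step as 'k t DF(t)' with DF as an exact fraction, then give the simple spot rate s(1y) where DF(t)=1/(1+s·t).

1 1/2 9903/10000
2 1 9463/10000
s(1y) = (1/(9463/10000) − 1)/(1) = 537/9463 ≈ 5.6747%

step 1 [0.5y] swap r/2=97/9903: DF=(1 − 97/9903·(0))/(1+97/9903) = 9903/10000 ≈ 0.990300
step 2 [1y] zero: DF = P = 9463/10000 ≈ 0.946300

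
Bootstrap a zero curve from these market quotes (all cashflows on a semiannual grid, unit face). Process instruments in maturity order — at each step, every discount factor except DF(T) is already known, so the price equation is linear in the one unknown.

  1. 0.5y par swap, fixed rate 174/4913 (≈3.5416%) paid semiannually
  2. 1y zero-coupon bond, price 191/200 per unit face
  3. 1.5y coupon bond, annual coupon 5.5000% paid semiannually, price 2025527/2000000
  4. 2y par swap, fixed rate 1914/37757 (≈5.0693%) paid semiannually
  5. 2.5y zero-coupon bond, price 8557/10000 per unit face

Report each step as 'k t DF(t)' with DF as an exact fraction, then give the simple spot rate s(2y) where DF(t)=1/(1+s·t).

1 1/2 4913/5000
2 1 191/200
3 3/2 4669/5000
4 2 9043/10000
5 5/2 8557/10000
s(2y) = (1/(9043/10000) − 1)/(2) = 957/18086 ≈ 5.2914%

step 1 [0.5y] swap r/2=87/4913: DF=(1 − 87/4913·(0))/(1+87/4913) = 4913/5000 ≈ 0.982600
step 2 [1y] zero: DF = P = 191/200 ≈ 0.955000
step 3 [1.5y] bond c/2=11/400: DF=(2025527/2000000 − 11/400·(0.982600+0.955000))/(1+11/400) = 4669/5000 ≈ 0.933800
step 4 [2y] swap r/2=957/37757: DF=(1 − 957/37757·(0.982600+0.955000+0.933800))/(1+957/37757) = 9043/10000 ≈ 0.904300
step 5 [2.5y] zero: DF = P = 8557/10000 ≈ 0.855700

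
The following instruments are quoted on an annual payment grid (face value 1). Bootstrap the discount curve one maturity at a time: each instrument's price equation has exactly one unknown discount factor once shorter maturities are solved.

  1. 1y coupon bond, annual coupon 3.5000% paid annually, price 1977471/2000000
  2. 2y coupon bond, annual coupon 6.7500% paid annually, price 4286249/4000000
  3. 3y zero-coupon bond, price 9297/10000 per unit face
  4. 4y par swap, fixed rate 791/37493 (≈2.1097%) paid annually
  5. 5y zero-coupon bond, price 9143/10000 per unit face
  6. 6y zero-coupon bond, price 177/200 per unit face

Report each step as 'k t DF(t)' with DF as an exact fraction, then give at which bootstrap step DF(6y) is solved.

1 1 9553/10000
2 2 4717/5000
3 3 9297/10000
4 4 9209/10000
5 5 9143/10000
6 6 177/200
DF(6y) is solved at step 6

step 1 [1y] bond c/1=7/200: DF=(1977471/2000000 − 7/200·(0))/(1+7/200) = 9553/10000 ≈ 0.955300
step 2 [2y] bond c/1=27/400: DF=(4286249/4000000 − 27/400·(0.955300))/(1+27/400) = 4717/5000 ≈ 0.943400
step 3 [3y] zero: DF = P = 9297/10000 ≈ 0.929700
step 4 [4y] swap r/1=791/37493: DF=(1 − 791/37493·(0.955300+0.943400+0.929700))/(1+791/37493) = 9209/10000 ≈ 0.920900
step 5 [5y] zero: DF = P = 9143/10000 ≈ 0.914300
step 6 [6y] zero: DF = P = 177/200 ≈ 0.885000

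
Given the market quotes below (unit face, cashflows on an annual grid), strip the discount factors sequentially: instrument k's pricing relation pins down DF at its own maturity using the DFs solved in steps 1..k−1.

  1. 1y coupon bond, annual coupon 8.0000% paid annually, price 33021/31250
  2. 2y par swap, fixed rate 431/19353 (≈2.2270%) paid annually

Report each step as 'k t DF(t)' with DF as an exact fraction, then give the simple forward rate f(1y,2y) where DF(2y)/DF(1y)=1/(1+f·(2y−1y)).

1 1 1223/1250
2 2 9569/10000
f(1y,2y) = ((1223/1250)/(9569/10000) − 1)/(1) = 215/9569 ≈ 2.2468%

step 1 [1y] bond c/1=2/25: DF=(33021/31250 − 2/25·(0))/(1+2/25) = 1223/1250 ≈ 0.978400
step 2 [2y] swap r/1=431/19353: DF=(1 − 431/19353·(0.978400))/(1+431/19353) = 9569/10000 ≈ 0.956900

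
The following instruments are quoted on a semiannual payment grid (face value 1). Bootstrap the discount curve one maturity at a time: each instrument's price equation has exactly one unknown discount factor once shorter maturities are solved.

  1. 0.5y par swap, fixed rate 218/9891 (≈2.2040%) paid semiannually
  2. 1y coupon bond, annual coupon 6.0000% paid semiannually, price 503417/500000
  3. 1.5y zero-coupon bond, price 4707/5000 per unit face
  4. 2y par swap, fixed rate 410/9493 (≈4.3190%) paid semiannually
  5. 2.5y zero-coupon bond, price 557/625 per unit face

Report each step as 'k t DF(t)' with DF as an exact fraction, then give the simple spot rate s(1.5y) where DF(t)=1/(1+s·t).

1 1/2 9891/10000
2 1 9487/10000
3 3/2 4707/5000
4 2 459/500
5 5/2 557/625
s(1.5y) = (1/(4707/5000) − 1)/(3/2) = 586/14121 ≈ 4.1498%

step 1 [0.5y] swap r/2=109/9891: DF=(1 − 109/9891·(0))/(1+109/9891) = 9891/10000 ≈ 0.989100
step 2 [1y] bond c/2=3/100: DF=(503417/500000 − 3/100·(0.989100))/(1+3/100) = 9487/10000 ≈ 0.948700
step 3 [1.5y] zero: DF = P = 4707/5000 ≈ 0.941400
step 4 [2y] swap r/2=205/9493: DF=(1 − 205/9493·(0.989100+0.948700+0.941400))/(1+205/9493) = 459/500 ≈ 0.918000
step 5 [2.5y] zero: DF = P = 557/625 ≈ 0.891200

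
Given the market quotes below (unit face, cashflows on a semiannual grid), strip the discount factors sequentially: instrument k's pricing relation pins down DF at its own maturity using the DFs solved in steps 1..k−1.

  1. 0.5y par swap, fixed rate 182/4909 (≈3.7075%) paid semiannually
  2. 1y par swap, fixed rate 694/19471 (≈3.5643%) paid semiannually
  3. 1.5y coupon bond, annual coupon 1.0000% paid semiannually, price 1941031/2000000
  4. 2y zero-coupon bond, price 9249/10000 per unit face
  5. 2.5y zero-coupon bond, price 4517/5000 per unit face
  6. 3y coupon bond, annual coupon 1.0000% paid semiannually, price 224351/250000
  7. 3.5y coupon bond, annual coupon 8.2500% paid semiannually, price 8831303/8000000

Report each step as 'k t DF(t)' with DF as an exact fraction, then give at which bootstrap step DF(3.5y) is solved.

step 1 [0.5y] swap r/2=91/4909: DF=(1 − 91/4909·(0))/(1+91/4909) = 4909/5000 ≈ 0.981800
step 2 [1y] swap r/2=347/19471: DF=(1 − 347/19471·(0.981800))/(1+347/19471) = 9653/10000 ≈ 0.965300
step 3 [1.5y] bond c/2=1/200: DF=(1941031/2000000 − 1/200·(0.981800+0.965300))/(1+1/200) = 239/250 ≈ 0.956000
step 4 [2y] zero: DF = P = 9249/10000 ≈ 0.924900
step 5 [2.5y] zero: DF = P = 4517/5000 ≈ 0.903400
step 6 [3y] bond c/2=1/200: DF=(224351/250000 − 1/200·(0.981800+0.965300+0.956000+0.924900+0.903400))/(1+1/200) = 4347/5000 ≈ 0.869400
step 7 [3.5y] bond c/2=33/800: DF=(8831303/8000000 − 33/800·(0.981800+0.965300+0.956000+0.924900+0.903400+0.869400))/(1+33/800) = 8383/10000 ≈ 0.838300

1 1/2 4909/5000
2 1 9653/10000
3 3/2 239/250
4 2 9249/10000
5 5/2 4517/5000
6 3 4347/5000
7 7/2 8383/10000
DF(3.5y) is solved at step 7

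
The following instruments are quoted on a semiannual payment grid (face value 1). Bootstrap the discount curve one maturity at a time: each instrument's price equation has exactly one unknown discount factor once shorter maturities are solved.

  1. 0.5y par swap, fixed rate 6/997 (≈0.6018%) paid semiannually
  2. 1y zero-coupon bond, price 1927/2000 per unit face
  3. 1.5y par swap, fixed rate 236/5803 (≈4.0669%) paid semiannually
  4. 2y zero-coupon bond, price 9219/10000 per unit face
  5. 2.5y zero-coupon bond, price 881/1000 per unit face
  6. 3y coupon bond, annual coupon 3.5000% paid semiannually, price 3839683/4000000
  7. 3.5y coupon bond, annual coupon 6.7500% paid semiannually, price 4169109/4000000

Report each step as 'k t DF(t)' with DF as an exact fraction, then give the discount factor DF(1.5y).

step 1 [0.5y] swap r/2=3/997: DF=(1 − 3/997·(0))/(1+3/997) = 997/1000 ≈ 0.997000
step 2 [1y] zero: DF = P = 1927/2000 ≈ 0.963500
step 3 [1.5y] swap r/2=118/5803: DF=(1 − 118/5803·(0.997000+0.963500))/(1+118/5803) = 941/1000 ≈ 0.941000
step 4 [2y] zero: DF = P = 9219/10000 ≈ 0.921900
step 5 [2.5y] zero: DF = P = 881/1000 ≈ 0.881000
step 6 [3y] bond c/2=7/400: DF=(3839683/4000000 − 7/400·(0.997000+0.963500+0.941000+0.921900+0.881000))/(1+7/400) = 69/80 ≈ 0.862500
step 7 [3.5y] bond c/2=27/800: DF=(4169109/4000000 − 27/800·(0.997000+0.963500+0.941000+0.921900+0.881000+0.862500))/(1+27/800) = 1653/2000 ≈ 0.826500

1 1/2 997/1000
2 1 1927/2000
3 3/2 941/1000
4 2 9219/10000
5 5/2 881/1000
6 3 69/80
7 7/2 1653/2000
DF(1.5y) = 941/1000 ≈ 0.941000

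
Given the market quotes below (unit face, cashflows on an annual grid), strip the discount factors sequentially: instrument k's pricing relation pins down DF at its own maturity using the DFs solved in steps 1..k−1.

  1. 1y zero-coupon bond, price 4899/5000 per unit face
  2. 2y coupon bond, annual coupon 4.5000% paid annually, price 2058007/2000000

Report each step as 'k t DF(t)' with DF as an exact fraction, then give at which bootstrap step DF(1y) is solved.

1 1 4899/5000
2 2 377/400
DF(1y) is solved at step 1

step 1 [1y] zero: DF = P = 4899/5000 ≈ 0.979800
step 2 [2y] bond c/1=9/200: DF=(2058007/2000000 − 9/200·(0.979800))/(1+9/200) = 377/400 ≈ 0.942500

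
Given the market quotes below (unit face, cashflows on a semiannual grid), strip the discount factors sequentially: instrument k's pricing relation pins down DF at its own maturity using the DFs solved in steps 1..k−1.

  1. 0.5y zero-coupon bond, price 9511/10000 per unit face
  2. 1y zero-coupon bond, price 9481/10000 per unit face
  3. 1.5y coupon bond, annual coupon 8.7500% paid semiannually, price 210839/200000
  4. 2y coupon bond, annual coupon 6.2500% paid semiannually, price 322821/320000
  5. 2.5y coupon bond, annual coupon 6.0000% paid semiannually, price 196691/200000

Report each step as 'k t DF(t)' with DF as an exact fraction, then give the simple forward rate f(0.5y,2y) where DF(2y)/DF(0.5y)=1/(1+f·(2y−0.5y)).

step 1 [0.5y] zero: DF = P = 9511/10000 ≈ 0.951100
step 2 [1y] zero: DF = P = 9481/10000 ≈ 0.948100
step 3 [1.5y] bond c/2=7/160: DF=(210839/200000 − 7/160·(0.951100+0.948100))/(1+7/160) = 1163/1250 ≈ 0.930400
step 4 [2y] bond c/2=1/32: DF=(322821/320000 − 1/32·(0.951100+0.948100+0.930400))/(1+1/32) = 357/400 ≈ 0.892500
step 5 [2.5y] bond c/2=3/100: DF=(196691/200000 − 3/100·(0.951100+0.948100+0.930400+0.892500))/(1+3/100) = 529/625 ≈ 0.846400

1 1/2 9511/10000
2 1 9481/10000
3 3/2 1163/1250
4 2 357/400
5 5/2 529/625
f(0.5y,2y) = ((9511/10000)/(357/400) − 1)/(3/2) = 1172/26775 ≈ 4.3772%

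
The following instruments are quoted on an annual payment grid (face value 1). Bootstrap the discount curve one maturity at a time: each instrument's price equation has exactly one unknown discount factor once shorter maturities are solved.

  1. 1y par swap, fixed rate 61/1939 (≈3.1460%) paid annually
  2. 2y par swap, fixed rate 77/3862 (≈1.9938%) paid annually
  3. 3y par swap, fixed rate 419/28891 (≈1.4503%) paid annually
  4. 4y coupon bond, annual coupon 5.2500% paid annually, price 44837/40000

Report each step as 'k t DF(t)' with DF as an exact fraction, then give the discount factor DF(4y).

1 1 1939/2000
2 2 1923/2000
3 3 9581/10000
4 4 9209/10000
DF(4y) = 9209/10000 ≈ 0.920900

step 1 [1y] swap r/1=61/1939: DF=(1 − 61/1939·(0))/(1+61/1939) = 1939/2000 ≈ 0.969500
step 2 [2y] swap r/1=77/3862: DF=(1 − 77/3862·(0.969500))/(1+77/3862) = 1923/2000 ≈ 0.961500
step 3 [3y] swap r/1=419/28891: DF=(1 − 419/28891·(0.969500+0.961500))/(1+419/28891) = 9581/10000 ≈ 0.958100
step 4 [4y] bond c/1=21/400: DF=(44837/40000 − 21/400·(0.969500+0.961500+0.958100))/(1+21/400) = 9209/10000 ≈ 0.920900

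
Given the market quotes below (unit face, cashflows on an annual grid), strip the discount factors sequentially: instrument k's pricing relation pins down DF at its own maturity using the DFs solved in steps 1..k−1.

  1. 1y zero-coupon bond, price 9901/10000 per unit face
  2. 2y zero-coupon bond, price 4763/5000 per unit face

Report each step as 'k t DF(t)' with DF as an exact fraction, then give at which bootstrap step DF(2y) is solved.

step 1 [1y] zero: DF = P = 9901/10000 ≈ 0.990100
step 2 [2y] zero: DF = P = 4763/5000 ≈ 0.952600

1 1 9901/10000
2 2 4763/5000
DF(2y) is solved at step 2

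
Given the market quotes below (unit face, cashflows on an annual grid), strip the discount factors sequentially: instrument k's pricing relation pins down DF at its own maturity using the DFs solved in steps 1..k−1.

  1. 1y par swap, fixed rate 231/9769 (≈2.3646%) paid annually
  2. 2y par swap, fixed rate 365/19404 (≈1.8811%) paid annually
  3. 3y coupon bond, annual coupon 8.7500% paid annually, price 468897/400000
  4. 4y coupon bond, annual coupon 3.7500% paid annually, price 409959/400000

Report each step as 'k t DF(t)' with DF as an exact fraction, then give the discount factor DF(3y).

step 1 [1y] swap r/1=231/9769: DF=(1 − 231/9769·(0))/(1+231/9769) = 9769/10000 ≈ 0.976900
step 2 [2y] swap r/1=365/19404: DF=(1 − 365/19404·(0.976900))/(1+365/19404) = 1927/2000 ≈ 0.963500
step 3 [3y] bond c/1=7/80: DF=(468897/400000 − 7/80·(0.976900+0.963500))/(1+7/80) = 4609/5000 ≈ 0.921800
step 4 [4y] bond c/1=3/80: DF=(409959/400000 − 3/80·(0.976900+0.963500+0.921800))/(1+3/80) = 2211/2500 ≈ 0.884400

1 1 9769/10000
2 2 1927/2000
3 3 4609/5000
4 4 2211/2500
DF(3y) = 4609/5000 ≈ 0.921800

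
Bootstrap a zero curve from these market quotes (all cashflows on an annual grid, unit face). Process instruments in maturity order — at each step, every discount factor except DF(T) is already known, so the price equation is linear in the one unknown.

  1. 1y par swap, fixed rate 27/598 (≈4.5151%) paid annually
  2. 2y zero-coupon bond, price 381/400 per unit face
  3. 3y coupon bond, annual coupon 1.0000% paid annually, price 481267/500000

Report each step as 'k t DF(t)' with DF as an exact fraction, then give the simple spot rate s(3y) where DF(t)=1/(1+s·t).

step 1 [1y] swap r/1=27/598: DF=(1 − 27/598·(0))/(1+27/598) = 598/625 ≈ 0.956800
step 2 [2y] zero: DF = P = 381/400 ≈ 0.952500
step 3 [3y] bond c/1=1/100: DF=(481267/500000 − 1/100·(0.956800+0.952500))/(1+1/100) = 9341/10000 ≈ 0.934100

1 1 598/625
2 2 381/400
3 3 9341/10000
s(3y) = (1/(9341/10000) − 1)/(3) = 659/28023 ≈ 2.3516%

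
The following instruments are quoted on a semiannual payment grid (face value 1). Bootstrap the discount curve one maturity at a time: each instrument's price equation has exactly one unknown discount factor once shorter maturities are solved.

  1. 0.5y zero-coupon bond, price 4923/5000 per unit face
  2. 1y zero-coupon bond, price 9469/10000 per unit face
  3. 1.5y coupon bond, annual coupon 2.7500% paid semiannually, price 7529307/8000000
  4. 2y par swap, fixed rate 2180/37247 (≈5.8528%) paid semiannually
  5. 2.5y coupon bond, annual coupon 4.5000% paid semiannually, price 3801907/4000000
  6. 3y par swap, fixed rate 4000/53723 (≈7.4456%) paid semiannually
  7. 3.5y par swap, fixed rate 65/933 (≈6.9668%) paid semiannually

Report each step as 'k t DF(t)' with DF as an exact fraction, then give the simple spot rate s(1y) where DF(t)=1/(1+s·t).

step 1 [0.5y] zero: DF = P = 4923/5000 ≈ 0.984600
step 2 [1y] zero: DF = P = 9469/10000 ≈ 0.946900
step 3 [1.5y] bond c/2=11/800: DF=(7529307/8000000 − 11/800·(0.984600+0.946900))/(1+11/800) = 4511/5000 ≈ 0.902200
step 4 [2y] swap r/2=1090/37247: DF=(1 − 1090/37247·(0.984600+0.946900+0.902200))/(1+1090/37247) = 891/1000 ≈ 0.891000
step 5 [2.5y] bond c/2=9/400: DF=(3801907/4000000 − 9/400·(0.984600+0.946900+0.902200+0.891000))/(1+9/400) = 2119/2500 ≈ 0.847600
step 6 [3y] swap r/2=2000/53723: DF=(1 − 2000/53723·(0.984600+0.946900+0.902200+0.891000+0.847600))/(1+2000/53723) = 4/5 ≈ 0.800000
step 7 [3.5y] swap r/2=65/1866: DF=(1 − 65/1866·(0.984600+0.946900+0.902200+0.891000+0.847600+0.800000))/(1+65/1866) = 1571/2000 ≈ 0.785500

1 1/2 4923/5000
2 1 9469/10000
3 3/2 4511/5000
4 2 891/1000
5 5/2 2119/2500
6 3 4/5
7 7/2 1571/2000
s(1y) = (1/(9469/10000) − 1)/(1) = 531/9469 ≈ 5.6078%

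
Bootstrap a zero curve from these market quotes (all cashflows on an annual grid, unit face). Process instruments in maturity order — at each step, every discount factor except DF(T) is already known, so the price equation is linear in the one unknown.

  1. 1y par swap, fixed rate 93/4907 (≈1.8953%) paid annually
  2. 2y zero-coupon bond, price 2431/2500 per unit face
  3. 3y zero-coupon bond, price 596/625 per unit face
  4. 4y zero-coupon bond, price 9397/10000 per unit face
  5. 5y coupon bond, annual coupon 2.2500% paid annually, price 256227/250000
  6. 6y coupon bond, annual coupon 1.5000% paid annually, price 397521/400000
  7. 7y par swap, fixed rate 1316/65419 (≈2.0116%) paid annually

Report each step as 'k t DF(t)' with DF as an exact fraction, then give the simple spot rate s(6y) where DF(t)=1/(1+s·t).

1 1 4907/5000
2 2 2431/2500
3 3 596/625
4 4 9397/10000
5 5 9177/10000
6 6 9087/10000
7 7 2171/2500
s(6y) = (1/(9087/10000) − 1)/(6) = 913/54522 ≈ 1.6746%

step 1 [1y] swap r/1=93/4907: DF=(1 − 93/4907·(0))/(1+93/4907) = 4907/5000 ≈ 0.981400
step 2 [2y] zero: DF = P = 2431/2500 ≈ 0.972400
step 3 [3y] zero: DF = P = 596/625 ≈ 0.953600
step 4 [4y] zero: DF = P = 9397/10000 ≈ 0.939700
step 5 [5y] bond c/1=9/400: DF=(256227/250000 − 9/400·(0.981400+0.972400+0.953600+0.939700))/(1+9/400) = 9177/10000 ≈ 0.917700
step 6 [6y] bond c/1=3/200: DF=(397521/400000 − 3/200·(0.981400+0.972400+0.953600+0.939700+0.917700))/(1+3/200) = 9087/10000 ≈ 0.908700
step 7 [7y] swap r/1=1316/65419: DF=(1 − 1316/65419·(0.981400+0.972400+0.953600+0.939700+0.917700+0.908700))/(1+1316/65419) = 2171/2500 ≈ 0.868400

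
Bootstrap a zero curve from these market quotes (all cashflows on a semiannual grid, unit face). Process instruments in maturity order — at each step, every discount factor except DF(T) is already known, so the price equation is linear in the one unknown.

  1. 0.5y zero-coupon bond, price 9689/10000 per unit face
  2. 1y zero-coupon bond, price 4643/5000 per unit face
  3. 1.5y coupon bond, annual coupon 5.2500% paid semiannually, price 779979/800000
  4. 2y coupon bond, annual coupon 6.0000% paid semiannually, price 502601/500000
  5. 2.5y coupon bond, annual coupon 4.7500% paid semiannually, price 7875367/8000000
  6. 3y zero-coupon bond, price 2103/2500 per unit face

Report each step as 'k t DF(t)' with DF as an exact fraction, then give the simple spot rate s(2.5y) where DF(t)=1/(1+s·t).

1 1/2 9689/10000
2 1 4643/5000
3 3/2 1803/2000
4 2 559/625
5 5/2 8759/10000
6 3 2103/2500
s(2.5y) = (1/(8759/10000) − 1)/(5/2) = 2482/43795 ≈ 5.6673%

step 1 [0.5y] zero: DF = P = 9689/10000 ≈ 0.968900
step 2 [1y] zero: DF = P = 4643/5000 ≈ 0.928600
step 3 [1.5y] bond c/2=21/800: DF=(779979/800000 − 21/800·(0.968900+0.928600))/(1+21/800) = 1803/2000 ≈ 0.901500
step 4 [2y] bond c/2=3/100: DF=(502601/500000 − 3/100·(0.968900+0.928600+0.901500))/(1+3/100) = 559/625 ≈ 0.894400
step 5 [2.5y] bond c/2=19/800: DF=(7875367/8000000 − 19/800·(0.968900+0.928600+0.901500+0.894400))/(1+19/800) = 8759/10000 ≈ 0.875900
step 6 [3y] zero: DF = P = 2103/2500 ≈ 0.841200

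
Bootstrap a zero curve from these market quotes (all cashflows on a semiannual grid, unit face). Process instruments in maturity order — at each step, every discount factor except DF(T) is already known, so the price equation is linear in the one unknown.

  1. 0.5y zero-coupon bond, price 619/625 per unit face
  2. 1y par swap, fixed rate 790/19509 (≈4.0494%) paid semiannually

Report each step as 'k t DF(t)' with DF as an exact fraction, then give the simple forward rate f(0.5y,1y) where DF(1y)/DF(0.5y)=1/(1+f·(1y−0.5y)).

step 1 [0.5y] zero: DF = P = 619/625 ≈ 0.990400
step 2 [1y] swap r/2=395/19509: DF=(1 − 395/19509·(0.990400))/(1+395/19509) = 1921/2000 ≈ 0.960500

1 1/2 619/625
2 1 1921/2000
f(0.5y,1y) = ((619/625)/(1921/2000) − 1)/(1/2) = 598/9605 ≈ 6.2259%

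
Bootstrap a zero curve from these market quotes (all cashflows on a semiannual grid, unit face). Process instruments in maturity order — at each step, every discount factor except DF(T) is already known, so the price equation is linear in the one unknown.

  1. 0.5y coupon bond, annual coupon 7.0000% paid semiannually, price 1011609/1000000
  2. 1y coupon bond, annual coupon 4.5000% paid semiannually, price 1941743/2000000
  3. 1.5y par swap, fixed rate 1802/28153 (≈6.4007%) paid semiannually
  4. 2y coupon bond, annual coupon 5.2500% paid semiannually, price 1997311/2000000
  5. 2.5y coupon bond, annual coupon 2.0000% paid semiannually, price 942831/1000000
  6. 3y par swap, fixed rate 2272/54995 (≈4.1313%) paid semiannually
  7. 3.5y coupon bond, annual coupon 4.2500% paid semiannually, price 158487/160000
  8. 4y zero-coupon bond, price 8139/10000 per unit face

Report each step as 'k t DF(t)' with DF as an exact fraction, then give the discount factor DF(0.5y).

1 1/2 4887/5000
2 1 116/125
3 3/2 9099/10000
4 2 9011/10000
5 5/2 8967/10000
6 3 554/625
7 7/2 1711/2000
8 4 8139/10000
DF(0.5y) = 4887/5000 ≈ 0.977400

step 1 [0.5y] bond c/2=7/200: DF=(1011609/1000000 − 7/200·(0))/(1+7/200) = 4887/5000 ≈ 0.977400
step 2 [1y] bond c/2=9/400: DF=(1941743/2000000 − 9/400·(0.977400))/(1+9/400) = 116/125 ≈ 0.928000
step 3 [1.5y] swap r/2=901/28153: DF=(1 − 901/28153·(0.977400+0.928000))/(1+901/28153) = 9099/10000 ≈ 0.909900
step 4 [2y] bond c/2=21/800: DF=(1997311/2000000 − 21/800·(0.977400+0.928000+0.909900))/(1+21/800) = 9011/10000 ≈ 0.901100
step 5 [2.5y] bond c/2=1/100: DF=(942831/1000000 − 1/100·(0.977400+0.928000+0.909900+0.901100))/(1+1/100) = 8967/10000 ≈ 0.896700
step 6 [3y] swap r/2=1136/54995: DF=(1 − 1136/54995·(0.977400+0.928000+0.909900+0.901100+0.896700))/(1+1136/54995) = 554/625 ≈ 0.886400
step 7 [3.5y] bond c/2=17/800: DF=(158487/160000 − 17/800·(0.977400+0.928000+0.909900+0.901100+0.896700+0.886400))/(1+17/800) = 1711/2000 ≈ 0.855500
step 8 [4y] zero: DF = P = 8139/10000 ≈ 0.813900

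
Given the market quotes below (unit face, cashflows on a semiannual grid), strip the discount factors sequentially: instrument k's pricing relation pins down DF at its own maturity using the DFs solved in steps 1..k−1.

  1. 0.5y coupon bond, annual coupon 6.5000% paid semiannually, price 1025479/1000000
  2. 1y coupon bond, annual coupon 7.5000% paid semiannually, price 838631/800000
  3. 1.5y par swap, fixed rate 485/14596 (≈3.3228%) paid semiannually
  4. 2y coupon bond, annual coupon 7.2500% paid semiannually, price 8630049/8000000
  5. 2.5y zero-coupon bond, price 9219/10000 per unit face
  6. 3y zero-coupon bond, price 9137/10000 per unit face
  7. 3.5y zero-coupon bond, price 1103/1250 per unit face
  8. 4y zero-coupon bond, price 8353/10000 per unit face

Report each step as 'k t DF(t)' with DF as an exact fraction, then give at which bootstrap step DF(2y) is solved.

1 1/2 2483/2500
2 1 1949/2000
3 3/2 1903/2000
4 2 9389/10000
5 5/2 9219/10000
6 3 9137/10000
7 7/2 1103/1250
8 4 8353/10000
DF(2y) is solved at step 4

step 1 [0.5y] bond c/2=13/400: DF=(1025479/1000000 − 13/400·(0))/(1+13/400) = 2483/2500 ≈ 0.993200
step 2 [1y] bond c/2=3/80: DF=(838631/800000 − 3/80·(0.993200))/(1+3/80) = 1949/2000 ≈ 0.974500
step 3 [1.5y] swap r/2=485/29192: DF=(1 − 485/29192·(0.993200+0.974500))/(1+485/29192) = 1903/2000 ≈ 0.951500
step 4 [2y] bond c/2=29/800: DF=(8630049/8000000 − 29/800·(0.993200+0.974500+0.951500))/(1+29/800) = 9389/10000 ≈ 0.938900
step 5 [2.5y] zero: DF = P = 9219/10000 ≈ 0.921900
step 6 [3y] zero: DF = P = 9137/10000 ≈ 0.913700
step 7 [3.5y] zero: DF = P = 1103/1250 ≈ 0.882400
step 8 [4y] zero: DF = P = 8353/10000 ≈ 0.835300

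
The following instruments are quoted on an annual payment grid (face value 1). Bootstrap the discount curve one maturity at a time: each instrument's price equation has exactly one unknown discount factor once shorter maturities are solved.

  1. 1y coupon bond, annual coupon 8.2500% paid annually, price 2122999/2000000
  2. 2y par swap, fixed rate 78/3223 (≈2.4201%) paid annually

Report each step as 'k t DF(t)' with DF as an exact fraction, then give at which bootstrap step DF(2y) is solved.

step 1 [1y] bond c/1=33/400: DF=(2122999/2000000 − 33/400·(0))/(1+33/400) = 4903/5000 ≈ 0.980600
step 2 [2y] swap r/1=78/3223: DF=(1 − 78/3223·(0.980600))/(1+78/3223) = 2383/2500 ≈ 0.953200

1 1 4903/5000
2 2 2383/2500
DF(2y) is solved at step 2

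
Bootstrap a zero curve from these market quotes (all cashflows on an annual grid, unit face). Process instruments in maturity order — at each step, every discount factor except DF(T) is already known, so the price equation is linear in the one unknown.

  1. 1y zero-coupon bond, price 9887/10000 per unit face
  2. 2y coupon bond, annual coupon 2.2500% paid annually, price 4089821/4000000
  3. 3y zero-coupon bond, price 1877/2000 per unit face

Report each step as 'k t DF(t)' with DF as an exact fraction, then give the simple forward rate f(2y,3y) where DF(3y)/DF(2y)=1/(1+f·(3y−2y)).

step 1 [1y] zero: DF = P = 9887/10000 ≈ 0.988700
step 2 [2y] bond c/1=9/400: DF=(4089821/4000000 − 9/400·(0.988700))/(1+9/400) = 4891/5000 ≈ 0.978200
step 3 [3y] zero: DF = P = 1877/2000 ≈ 0.938500

1 1 9887/10000
2 2 4891/5000
3 3 1877/2000
f(2y,3y) = ((4891/5000)/(1877/2000) − 1)/(1) = 397/9385 ≈ 4.2302%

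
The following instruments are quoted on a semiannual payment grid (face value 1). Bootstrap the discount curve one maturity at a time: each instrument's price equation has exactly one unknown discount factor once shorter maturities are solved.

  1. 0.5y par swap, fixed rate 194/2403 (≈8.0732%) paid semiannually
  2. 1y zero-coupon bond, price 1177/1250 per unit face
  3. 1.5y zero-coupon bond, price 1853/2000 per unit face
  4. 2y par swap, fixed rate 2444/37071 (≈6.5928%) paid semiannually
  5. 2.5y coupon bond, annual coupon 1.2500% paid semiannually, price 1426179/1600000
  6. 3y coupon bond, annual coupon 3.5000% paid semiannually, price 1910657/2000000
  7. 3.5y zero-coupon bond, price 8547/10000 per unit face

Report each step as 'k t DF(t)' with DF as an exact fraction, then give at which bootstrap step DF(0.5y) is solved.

step 1 [0.5y] swap r/2=97/2403: DF=(1 − 97/2403·(0))/(1+97/2403) = 2403/2500 ≈ 0.961200
step 2 [1y] zero: DF = P = 1177/1250 ≈ 0.941600
step 3 [1.5y] zero: DF = P = 1853/2000 ≈ 0.926500
step 4 [2y] swap r/2=1222/37071: DF=(1 − 1222/37071·(0.961200+0.941600+0.926500))/(1+1222/37071) = 4389/5000 ≈ 0.877800
step 5 [2.5y] bond c/2=1/160: DF=(1426179/1600000 − 1/160·(0.961200+0.941600+0.926500+0.877800))/(1+1/160) = 2157/2500 ≈ 0.862800
step 6 [3y] bond c/2=7/400: DF=(1910657/2000000 − 7/400·(0.961200+0.941600+0.926500+0.877800+0.862800))/(1+7/400) = 8603/10000 ≈ 0.860300
step 7 [3.5y] zero: DF = P = 8547/10000 ≈ 0.854700

1 1/2 2403/2500
2 1 1177/1250
3 3/2 1853/2000
4 2 4389/5000
5 5/2 2157/2500
6 3 8603/10000
7 7/2 8547/10000
DF(0.5y) is solved at step 1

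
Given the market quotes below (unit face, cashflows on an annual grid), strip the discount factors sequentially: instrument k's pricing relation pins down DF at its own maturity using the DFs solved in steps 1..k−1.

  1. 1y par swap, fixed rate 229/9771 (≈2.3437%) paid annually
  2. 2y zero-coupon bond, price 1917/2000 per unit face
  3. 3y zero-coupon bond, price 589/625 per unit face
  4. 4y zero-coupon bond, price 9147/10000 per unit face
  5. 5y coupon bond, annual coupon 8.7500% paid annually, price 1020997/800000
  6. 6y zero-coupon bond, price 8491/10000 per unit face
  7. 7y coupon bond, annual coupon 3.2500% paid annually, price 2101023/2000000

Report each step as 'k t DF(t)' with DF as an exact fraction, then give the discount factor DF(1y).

1 1 9771/10000
2 2 1917/2000
3 3 589/625
4 4 9147/10000
5 5 2171/2500
6 6 8491/10000
7 7 211/250
DF(1y) = 9771/10000 ≈ 0.977100

step 1 [1y] swap r/1=229/9771: DF=(1 − 229/9771·(0))/(1+229/9771) = 9771/10000 ≈ 0.977100
step 2 [2y] zero: DF = P = 1917/2000 ≈ 0.958500
step 3 [3y] zero: DF = P = 589/625 ≈ 0.942400
step 4 [4y] zero: DF = P = 9147/10000 ≈ 0.914700
step 5 [5y] bond c/1=7/80: DF=(1020997/800000 − 7/80·(0.977100+0.958500+0.942400+0.914700))/(1+7/80) = 2171/2500 ≈ 0.868400
step 6 [6y] zero: DF = P = 8491/10000 ≈ 0.849100
step 7 [7y] bond c/1=13/400: DF=(2101023/2000000 − 13/400·(0.977100+0.958500+0.942400+0.914700+0.868400+0.849100))/(1+13/400) = 211/250 ≈ 0.844000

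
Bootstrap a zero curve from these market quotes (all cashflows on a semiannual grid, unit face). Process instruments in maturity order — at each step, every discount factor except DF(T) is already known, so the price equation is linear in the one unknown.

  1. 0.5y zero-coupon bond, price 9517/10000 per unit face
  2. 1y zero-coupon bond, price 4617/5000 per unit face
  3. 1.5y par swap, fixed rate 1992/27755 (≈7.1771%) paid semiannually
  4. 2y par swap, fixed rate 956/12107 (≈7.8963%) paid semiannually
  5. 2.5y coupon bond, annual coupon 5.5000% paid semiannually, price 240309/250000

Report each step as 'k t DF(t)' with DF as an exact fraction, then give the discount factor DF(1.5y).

step 1 [0.5y] zero: DF = P = 9517/10000 ≈ 0.951700
step 2 [1y] zero: DF = P = 4617/5000 ≈ 0.923400
step 3 [1.5y] swap r/2=996/27755: DF=(1 − 996/27755·(0.951700+0.923400))/(1+996/27755) = 2251/2500 ≈ 0.900400
step 4 [2y] swap r/2=478/12107: DF=(1 − 478/12107·(0.951700+0.923400+0.900400))/(1+478/12107) = 4283/5000 ≈ 0.856600
step 5 [2.5y] bond c/2=11/400: DF=(240309/250000 − 11/400·(0.951700+0.923400+0.900400+0.856600))/(1+11/400) = 8383/10000 ≈ 0.838300

1 1/2 9517/10000
2 1 4617/5000
3 3/2 2251/2500
4 2 4283/5000
5 5/2 8383/10000
DF(1.5y) = 2251/2500 ≈ 0.900400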